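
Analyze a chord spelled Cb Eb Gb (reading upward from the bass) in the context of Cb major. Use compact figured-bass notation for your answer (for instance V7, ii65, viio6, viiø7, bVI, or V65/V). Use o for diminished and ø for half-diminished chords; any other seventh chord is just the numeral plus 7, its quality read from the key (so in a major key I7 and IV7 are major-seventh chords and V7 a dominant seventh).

The pitches Cb-Eb-Gb form a major triad rooted on Cb.
Cb is scale degree 1 in Cb major, and a major triad on that degree is written I.

I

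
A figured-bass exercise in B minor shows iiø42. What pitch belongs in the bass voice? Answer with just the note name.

B

iiø in B minor has root C#; the chord is C#-E-G-B.
The figure 42 means third inversion — the seventh is in the bass.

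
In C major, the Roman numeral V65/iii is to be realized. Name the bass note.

The applied chord V65/iii is rooted on B: B-D#-F#-A.
The figure 65 means first inversion — the third is in the bass.

D#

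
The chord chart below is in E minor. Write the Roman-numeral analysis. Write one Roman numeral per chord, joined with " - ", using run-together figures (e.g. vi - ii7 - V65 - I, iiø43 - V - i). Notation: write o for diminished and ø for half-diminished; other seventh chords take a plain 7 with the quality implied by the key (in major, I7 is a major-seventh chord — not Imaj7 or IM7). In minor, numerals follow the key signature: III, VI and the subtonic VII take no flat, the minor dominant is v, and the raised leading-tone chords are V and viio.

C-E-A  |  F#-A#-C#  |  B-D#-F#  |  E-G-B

C-E-A has root A, degree 4 in E minor, so iv6.
F#-A#-C#: a major triad on F#, the applied dominant of V → V/V.
B-D#-F#: root B is the dominant; major triad there is V.
E-G-B has root E, degree 1 in E minor, so i.

iv6 - V/V - V - i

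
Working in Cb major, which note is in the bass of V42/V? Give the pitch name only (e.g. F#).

Cb

The applied chord V42/V is rooted on Db: Db-F-Ab-Cb.
The figure 42 means third inversion — the seventh is in the bass.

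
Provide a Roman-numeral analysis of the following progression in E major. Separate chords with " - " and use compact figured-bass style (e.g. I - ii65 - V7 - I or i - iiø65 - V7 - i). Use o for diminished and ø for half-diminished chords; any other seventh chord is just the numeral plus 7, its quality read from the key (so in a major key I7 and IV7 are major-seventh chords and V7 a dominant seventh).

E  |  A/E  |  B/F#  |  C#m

I - IV64 - V64 - vi

E: major triad on E = scale degree 1 → I.
A/E: major triad on A = scale degree 4 → IV64.
B/F# has root B, degree 5 in E major, so V64.
C#m: root C# is the submediant; minor triad there is vi.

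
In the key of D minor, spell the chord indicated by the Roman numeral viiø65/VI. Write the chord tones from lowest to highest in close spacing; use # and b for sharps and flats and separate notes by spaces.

C Eb G A

viiø65/VI is a secondary leading-tone chord. The target VI is Bb in D minor; the applied chord is rooted a semitone below, on A.
Building a half-diminished seventh chord on A gives A-C-Eb-G.
The figured bass 65 indicates first inversion, placing the third (C) in the bass: C-Eb-G-A.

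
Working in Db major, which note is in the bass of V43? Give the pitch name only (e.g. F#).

Eb

V in Db major has root Ab; the chord is Ab-C-Eb-Gb.
The figure 43 means second inversion — the fifth is in the bass.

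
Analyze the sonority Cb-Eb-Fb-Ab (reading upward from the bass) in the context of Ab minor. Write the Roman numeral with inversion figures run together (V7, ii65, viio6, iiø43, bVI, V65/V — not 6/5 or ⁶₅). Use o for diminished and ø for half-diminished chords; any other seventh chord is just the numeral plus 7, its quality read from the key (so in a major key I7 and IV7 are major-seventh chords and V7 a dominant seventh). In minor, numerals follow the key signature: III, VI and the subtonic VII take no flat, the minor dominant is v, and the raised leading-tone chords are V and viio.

VI43

The pitches Fb-Ab-Cb-Eb form a major seventh chord rooted on Fb.
In Ab minor, Fb is the submediant; the diatonic major seventh chord there is VI7.
With Cb in the bass the chord is in second inversion, so the figured bass is 43.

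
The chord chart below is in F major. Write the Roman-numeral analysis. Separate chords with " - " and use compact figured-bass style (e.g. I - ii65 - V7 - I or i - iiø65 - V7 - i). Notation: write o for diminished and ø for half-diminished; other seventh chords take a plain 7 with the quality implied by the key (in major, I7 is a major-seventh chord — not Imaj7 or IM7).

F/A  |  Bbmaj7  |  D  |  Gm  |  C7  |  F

I6 - IV7 - V/ii - ii - V7 - I

F/A has root F, degree 1 in F major, so I6.
Bbmaj7: root Bb is the subdominant; major seventh chord there is IV7.
D: a major triad on D, the applied dominant of ii → V/ii.
Gm: root G is the supertonic; minor triad there is ii.
C7: dominant seventh chord on C = scale degree 5 → V7.
F: root F is the tonic; major triad there is I.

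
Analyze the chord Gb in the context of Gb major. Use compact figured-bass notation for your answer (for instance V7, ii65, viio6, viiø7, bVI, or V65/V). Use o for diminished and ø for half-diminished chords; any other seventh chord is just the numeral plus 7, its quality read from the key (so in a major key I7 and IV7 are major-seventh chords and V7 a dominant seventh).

I

Stacked in thirds the chord is Gb-Bb-Db: a major triad on Gb.
Gb is scale degree 1 in Gb major, and a major triad on that degree is written I.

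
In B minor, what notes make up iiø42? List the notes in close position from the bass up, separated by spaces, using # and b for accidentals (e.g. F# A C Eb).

In B minor, the supertonic is C#, and the diatonic chord built there is a half-diminished seventh chord.
That chord is spelled C#-E-G-B.
The figured bass 42 indicates third inversion, placing the seventh (B) in the bass: B-C#-E-G.

B C# E G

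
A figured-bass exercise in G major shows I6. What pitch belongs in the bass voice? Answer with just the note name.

I in G major has root G; the chord is G-B-D.
The figure 6 means first inversion — the third is in the bass.

B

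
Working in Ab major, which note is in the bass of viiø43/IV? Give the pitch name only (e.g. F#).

Gb

The applied chord viiø43/IV is rooted on C: C-Eb-Gb-Bb.
The figure 43 means second inversion — the fifth is in the bass.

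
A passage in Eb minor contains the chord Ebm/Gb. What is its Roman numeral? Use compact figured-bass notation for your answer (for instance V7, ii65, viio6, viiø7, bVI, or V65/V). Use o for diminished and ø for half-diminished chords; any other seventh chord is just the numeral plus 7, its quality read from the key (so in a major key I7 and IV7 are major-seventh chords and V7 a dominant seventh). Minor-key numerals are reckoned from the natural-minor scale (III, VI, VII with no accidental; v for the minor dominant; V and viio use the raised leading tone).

i6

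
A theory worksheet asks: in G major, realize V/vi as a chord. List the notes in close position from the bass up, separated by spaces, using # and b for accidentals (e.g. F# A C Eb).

B D# F#

The slash means an applied dominant: we want the dominant of vi. In G major, vi is E minor, and its dominant is built on B.
Building a major triad on B gives B-D#-F#.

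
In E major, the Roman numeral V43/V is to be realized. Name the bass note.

The applied chord V43/V is rooted on F#: F#-A#-C#-E.
The figure 43 means second inversion — the fifth is in the bass.

C#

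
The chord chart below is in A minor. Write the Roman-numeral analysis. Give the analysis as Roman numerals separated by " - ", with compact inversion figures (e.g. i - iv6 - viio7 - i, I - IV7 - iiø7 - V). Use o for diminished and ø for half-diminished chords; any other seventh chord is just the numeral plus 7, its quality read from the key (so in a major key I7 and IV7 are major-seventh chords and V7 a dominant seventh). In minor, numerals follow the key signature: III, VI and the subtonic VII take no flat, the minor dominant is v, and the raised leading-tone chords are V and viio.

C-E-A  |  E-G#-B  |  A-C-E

i6 - V - i

C-E-A has root A, degree 1 in A minor, so i6.
E-G#-B: major triad on E = scale degree 5 → V.
A-C-E: root A is the tonic; minor triad there is i.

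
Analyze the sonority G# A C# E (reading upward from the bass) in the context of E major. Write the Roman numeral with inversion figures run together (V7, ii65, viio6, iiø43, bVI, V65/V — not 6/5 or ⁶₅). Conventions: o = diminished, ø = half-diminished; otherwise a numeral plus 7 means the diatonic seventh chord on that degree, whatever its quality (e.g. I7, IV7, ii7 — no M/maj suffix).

IV42

Stacked in thirds the chord is A-C#-E-G#: a major seventh chord on A.
In E major, A is the subdominant; the diatonic major seventh chord there is IV7.
With G# in the bass the chord is in third inversion, so the figured bass is 42.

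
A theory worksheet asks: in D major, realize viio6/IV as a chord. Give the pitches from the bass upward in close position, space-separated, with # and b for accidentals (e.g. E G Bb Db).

The slash marks an applied leading-tone chord: viio of IV. In D major, IV is G, so the leading tone to it is F#, a half step below.
Building a diminished triad on F# gives F#-A-C.
The figured bass 6 indicates first inversion, placing the third (A) in the bass: A-C-F#.

A C F#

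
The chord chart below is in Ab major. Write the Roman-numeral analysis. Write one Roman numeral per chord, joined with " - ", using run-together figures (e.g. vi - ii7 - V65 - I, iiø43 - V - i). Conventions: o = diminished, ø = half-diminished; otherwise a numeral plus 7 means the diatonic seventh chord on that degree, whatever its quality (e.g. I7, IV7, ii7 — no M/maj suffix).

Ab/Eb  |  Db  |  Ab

Ab/Eb: root Ab is the tonic; major triad there is I64.
Db has root Db, degree 4 in Ab major, so IV.
Ab: root Ab is the tonic; major triad there is I.

I64 - IV - I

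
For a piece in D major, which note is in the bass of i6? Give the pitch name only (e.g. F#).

i in D major has root D; the chord is D-F-A.
The figure 6 means first inversion — the third is in the bass.

F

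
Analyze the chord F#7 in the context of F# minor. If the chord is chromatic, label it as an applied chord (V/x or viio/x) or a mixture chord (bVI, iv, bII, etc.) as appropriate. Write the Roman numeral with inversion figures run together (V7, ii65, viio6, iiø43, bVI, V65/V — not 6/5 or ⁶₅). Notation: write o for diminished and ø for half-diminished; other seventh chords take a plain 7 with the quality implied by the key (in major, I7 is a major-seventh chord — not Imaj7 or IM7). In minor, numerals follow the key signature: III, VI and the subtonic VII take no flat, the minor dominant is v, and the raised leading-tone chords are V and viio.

V7/iv

Stacked in thirds the chord is F#-A#-C#-E: a dominant seventh chord on F#.
F# is not a diatonic chord root with this quality in F# minor, but it lies a perfect fifth above B (iv), so the chord functions as an applied dominant of iv.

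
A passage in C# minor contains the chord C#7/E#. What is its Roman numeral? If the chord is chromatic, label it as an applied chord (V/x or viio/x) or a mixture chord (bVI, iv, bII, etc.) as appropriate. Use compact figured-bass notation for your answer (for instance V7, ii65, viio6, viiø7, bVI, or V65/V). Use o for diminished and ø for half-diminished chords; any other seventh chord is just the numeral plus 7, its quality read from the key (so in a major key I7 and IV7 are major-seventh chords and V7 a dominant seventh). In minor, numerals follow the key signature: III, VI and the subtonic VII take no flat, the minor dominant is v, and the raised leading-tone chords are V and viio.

V65/iv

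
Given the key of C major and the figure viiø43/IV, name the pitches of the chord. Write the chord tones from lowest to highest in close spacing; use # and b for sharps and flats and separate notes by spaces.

viiø43/IV is a secondary leading-tone chord. The target IV is F in C major; the applied chord is rooted a semitone below, on E.
Building a half-diminished seventh chord on E gives E-G-Bb-D.
With the 43 figure the chord is in second inversion; from the bass Bb upward in close position it reads Bb-D-E-G.

Bb D E G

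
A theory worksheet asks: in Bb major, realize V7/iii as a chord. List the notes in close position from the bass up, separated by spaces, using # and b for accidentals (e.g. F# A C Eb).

A C# E G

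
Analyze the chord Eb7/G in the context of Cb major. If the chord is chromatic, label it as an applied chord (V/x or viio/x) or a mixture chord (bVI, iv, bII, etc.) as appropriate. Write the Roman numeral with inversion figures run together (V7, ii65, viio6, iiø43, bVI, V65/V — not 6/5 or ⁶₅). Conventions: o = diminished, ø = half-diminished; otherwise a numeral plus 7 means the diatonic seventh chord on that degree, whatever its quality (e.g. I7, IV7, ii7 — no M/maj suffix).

The pitches Eb-G-Bb-Db form a dominant seventh chord rooted on Eb.
Eb is not a diatonic chord root with this quality in Cb major, but it lies a perfect fifth above Ab (vi), so the chord functions as an applied dominant of vi.
With G in the bass the chord is in first inversion, so the figured bass is 65.

V65/vi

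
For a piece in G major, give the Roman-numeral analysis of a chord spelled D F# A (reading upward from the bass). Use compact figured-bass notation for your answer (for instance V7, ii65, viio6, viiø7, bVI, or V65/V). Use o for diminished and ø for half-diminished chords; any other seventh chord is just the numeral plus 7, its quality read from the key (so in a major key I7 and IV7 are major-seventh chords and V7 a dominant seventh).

V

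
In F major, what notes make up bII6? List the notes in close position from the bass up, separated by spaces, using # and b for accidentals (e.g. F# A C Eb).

Bb Db Gb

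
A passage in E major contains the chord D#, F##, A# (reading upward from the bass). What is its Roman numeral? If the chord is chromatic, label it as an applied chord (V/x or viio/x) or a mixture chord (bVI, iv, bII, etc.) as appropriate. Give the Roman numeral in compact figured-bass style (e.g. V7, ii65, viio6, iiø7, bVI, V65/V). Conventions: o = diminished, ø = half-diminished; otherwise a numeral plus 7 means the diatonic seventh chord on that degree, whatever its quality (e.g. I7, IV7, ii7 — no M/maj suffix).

V/iii

The pitches D#-F##-A# form a major triad rooted on D#.
D# is not a diatonic chord root with this quality in E major, but it lies a perfect fifth above G# (iii), so the chord functions as an applied dominant of iii.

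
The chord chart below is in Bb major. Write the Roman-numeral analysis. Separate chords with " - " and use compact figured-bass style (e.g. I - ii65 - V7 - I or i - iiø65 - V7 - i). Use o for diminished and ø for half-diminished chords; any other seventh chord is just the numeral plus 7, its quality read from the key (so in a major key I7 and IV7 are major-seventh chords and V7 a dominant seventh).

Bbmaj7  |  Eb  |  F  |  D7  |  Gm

I7 - IV - V - V7/vi - vi

Bbmaj7 has root Bb, degree 1 in Bb major, so I7.
Eb has root Eb, degree 4 in Bb major, so IV.
F: root F is the dominant; major triad there is V.
D7: chromatic; D is V of vi, so V7/vi.
Gm: root G is the submediant; minor triad there is vi.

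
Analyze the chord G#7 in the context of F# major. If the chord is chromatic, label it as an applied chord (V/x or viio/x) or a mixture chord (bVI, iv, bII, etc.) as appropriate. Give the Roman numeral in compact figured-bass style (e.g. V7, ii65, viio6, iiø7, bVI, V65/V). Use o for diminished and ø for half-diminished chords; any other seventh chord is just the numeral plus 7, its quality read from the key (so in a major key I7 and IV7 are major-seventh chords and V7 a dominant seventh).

Stacked in thirds the chord is G#-B#-D#-F#: a dominant seventh chord on G#.
G# is not a diatonic chord root with this quality in F# major, but it lies a perfect fifth above C# (V), so the chord functions as an applied dominant of V.

V7/V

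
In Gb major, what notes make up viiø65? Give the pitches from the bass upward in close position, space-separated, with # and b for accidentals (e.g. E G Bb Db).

Ab Cb Eb F

The numeral's case and figure indicate a half-diminished seventh chord. In Gb major its root, scale degree 7, is F.
That chord is spelled F-Ab-Cb-Eb.
With the 65 figure the chord is in first inversion; from the bass Ab upward in close position it reads Ab-Cb-Eb-F.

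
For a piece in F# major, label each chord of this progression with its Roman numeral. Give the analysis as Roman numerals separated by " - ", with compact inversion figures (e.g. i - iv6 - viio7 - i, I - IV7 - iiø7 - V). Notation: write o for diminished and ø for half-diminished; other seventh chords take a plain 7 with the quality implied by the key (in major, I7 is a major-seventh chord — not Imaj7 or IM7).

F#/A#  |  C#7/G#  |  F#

I6 - V43 - I

F#/A#: root F# is the tonic; major triad there is I6.
C#7/G#: root C# is the dominant; dominant seventh chord there is V43.
F#: major triad on F# = scale degree 1 → I.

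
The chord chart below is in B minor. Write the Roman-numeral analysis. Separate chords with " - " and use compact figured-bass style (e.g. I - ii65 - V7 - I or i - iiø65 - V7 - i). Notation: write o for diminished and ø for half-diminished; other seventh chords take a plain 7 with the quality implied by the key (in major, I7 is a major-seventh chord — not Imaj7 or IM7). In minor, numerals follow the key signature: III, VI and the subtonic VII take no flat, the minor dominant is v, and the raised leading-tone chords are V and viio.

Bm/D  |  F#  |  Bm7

Bm/D has root B, degree 1 in B minor, so i6.
F#: major triad on F# = scale degree 5 → V.
Bm7 has root B, degree 1 in B minor, so i7.

i6 - V - i7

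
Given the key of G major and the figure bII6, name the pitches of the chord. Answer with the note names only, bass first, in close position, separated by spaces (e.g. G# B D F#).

C Eb Ab

Scale degree 2 in G major is A; lowering it a half step gives Ab. bII6 is the Neapolitan sixth — a major triad on the lowered second degree, here in its customary first inversion.
So the chord is Ab-C-Eb, a major triad.
The figured bass 6 indicates first inversion, placing the third (C) in the bass: C-Eb-Ab.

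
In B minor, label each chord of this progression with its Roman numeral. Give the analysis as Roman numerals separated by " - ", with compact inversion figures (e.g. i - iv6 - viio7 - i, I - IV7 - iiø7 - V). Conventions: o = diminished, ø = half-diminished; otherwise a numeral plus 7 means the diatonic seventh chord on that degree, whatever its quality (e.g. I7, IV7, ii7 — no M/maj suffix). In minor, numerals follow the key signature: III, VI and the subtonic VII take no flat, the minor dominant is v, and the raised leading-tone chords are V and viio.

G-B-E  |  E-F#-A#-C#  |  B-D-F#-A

iv6 - V42 - i7

G-B-E: minor triad on E = scale degree 4 → iv6.
E-F#-A#-C# has root F#, degree 5 in B minor, so V42.
B-D-F#-A has root B, degree 1 in B minor, so i7.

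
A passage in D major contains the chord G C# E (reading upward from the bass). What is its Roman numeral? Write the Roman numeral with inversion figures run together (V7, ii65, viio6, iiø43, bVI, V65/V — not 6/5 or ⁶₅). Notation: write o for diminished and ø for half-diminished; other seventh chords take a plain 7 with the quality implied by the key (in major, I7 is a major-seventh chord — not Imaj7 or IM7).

viio64

Stacked in thirds the chord is C#-E-G: a diminished triad on C#.
In D major, C# is the leading tone; the diatonic diminished triad there is viio.
With G in the bass the chord is in second inversion, so the figured bass is 64.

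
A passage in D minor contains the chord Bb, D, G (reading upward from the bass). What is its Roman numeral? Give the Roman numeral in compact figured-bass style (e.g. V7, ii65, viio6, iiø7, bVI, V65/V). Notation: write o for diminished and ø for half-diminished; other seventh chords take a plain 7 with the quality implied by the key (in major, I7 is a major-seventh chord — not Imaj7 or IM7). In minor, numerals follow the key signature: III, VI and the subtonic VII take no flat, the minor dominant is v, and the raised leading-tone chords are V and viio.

iv6

The pitches G-Bb-D form a minor triad rooted on G.
G is scale degree 4 in D minor, and a minor triad on that degree is written iv.
With Bb in the bass the chord is in first inversion, so the figured bass is 6.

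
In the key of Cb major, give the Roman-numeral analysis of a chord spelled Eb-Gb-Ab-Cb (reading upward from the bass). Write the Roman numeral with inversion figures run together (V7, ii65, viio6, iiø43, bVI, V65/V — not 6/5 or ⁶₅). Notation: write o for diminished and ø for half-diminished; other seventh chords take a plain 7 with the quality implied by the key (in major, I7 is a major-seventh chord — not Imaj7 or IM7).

vi43

The pitches Ab-Cb-Eb-Gb form a minor seventh chord rooted on Ab.
Ab is scale degree 6 in Cb major, and a minor seventh chord on that degree is written vi7.
With Eb in the bass the chord is in second inversion, so the figured bass is 43.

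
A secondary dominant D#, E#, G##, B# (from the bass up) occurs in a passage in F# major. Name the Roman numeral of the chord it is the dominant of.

iii

The chord is a dominant seventh chord on E#.
A dominant resolves down a perfect fifth: E# → A#. In F# major, A# is scale degree 3, i.e. iii.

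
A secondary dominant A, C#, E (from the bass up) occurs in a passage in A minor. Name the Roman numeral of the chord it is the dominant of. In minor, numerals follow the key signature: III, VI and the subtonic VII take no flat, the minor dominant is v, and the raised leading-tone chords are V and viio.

The chord is a major triad on A.
A dominant resolves down a perfect fifth: A → D. In A minor, D is scale degree 4, i.e. iv.

iv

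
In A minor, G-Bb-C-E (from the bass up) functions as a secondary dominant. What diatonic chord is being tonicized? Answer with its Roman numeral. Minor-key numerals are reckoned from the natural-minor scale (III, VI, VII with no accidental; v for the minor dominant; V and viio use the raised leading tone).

VI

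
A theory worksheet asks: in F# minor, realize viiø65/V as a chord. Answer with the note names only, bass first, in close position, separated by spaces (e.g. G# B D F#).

The slash marks an applied leading-tone chord: viio of V. In F# minor, V is C#, so the leading tone to it is B#, a half step below.
Building a half-diminished seventh chord on B# gives B#-D#-F#-A#.
The figured bass 65 indicates first inversion, placing the third (D#) in the bass: D#-F#-A#-B#.

D# F# A# B#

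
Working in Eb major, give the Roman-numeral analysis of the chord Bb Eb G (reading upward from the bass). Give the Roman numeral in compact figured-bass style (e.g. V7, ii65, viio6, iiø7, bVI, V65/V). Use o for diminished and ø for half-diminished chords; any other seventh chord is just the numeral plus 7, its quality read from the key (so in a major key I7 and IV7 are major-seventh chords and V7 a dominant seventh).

I64

The pitches Eb-G-Bb form a major triad rooted on Eb.
In Eb major, Eb is the tonic; the diatonic major triad there is I.
With Bb in the bass the chord is in second inversion, so the figured bass is 64.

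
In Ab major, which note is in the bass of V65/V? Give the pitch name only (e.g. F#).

D

The applied chord V65/V is rooted on Bb: Bb-D-F-Ab.
The figure 65 means first inversion — the third is in the bass.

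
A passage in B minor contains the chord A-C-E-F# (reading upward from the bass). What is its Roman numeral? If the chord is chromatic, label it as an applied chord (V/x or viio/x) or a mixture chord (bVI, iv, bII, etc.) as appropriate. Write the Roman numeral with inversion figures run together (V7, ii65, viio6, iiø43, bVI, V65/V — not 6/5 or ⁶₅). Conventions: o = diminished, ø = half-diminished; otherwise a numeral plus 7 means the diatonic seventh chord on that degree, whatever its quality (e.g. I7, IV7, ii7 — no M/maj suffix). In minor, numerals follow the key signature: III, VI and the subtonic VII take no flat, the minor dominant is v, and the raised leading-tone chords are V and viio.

viiø65/VI

Stacked in thirds the chord is F#-A-C-E: a half-diminished seventh chord on F#.
F# sits a half step below G (VI in B minor); a diminished chord there is the applied leading-tone chord of VI.
With A in the bass the chord is in first inversion, so the figured bass is 65.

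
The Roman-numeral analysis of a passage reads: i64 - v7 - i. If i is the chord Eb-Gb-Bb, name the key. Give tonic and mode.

Eb minor

The anchor chord is a minor triad on Eb, labeled i.
If Eb is scale degree 1 and the mode makes that degree carry a minor triad, the tonic is Eb and the mode is minor.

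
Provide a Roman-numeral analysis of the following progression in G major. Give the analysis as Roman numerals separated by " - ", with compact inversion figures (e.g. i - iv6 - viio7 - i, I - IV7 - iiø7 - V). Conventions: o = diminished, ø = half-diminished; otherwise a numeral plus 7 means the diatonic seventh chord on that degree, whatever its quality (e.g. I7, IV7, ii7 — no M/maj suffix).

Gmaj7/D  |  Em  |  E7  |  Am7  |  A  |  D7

I43 - vi - V7/ii - ii7 - V/V - V7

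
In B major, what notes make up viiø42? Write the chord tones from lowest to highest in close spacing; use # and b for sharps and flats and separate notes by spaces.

The numeral's case and figure indicate a half-diminished seventh chord. In B major its root, the leading tone, is A#.
Stacking thirds from A# gives A#-C#-E-G#.
With the 42 figure the chord is in third inversion; from the bass G# upward in close position it reads G#-A#-C#-E.

G# A# C# E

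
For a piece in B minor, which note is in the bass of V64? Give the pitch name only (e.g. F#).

C#

V in B minor has root F#; the chord is F#-A#-C#.
The figure 64 means second inversion — the fifth is in the bass.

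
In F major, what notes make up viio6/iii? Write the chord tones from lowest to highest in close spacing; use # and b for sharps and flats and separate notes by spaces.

viio6/iii is a secondary leading-tone chord. The target iii is A in F major; the applied chord is rooted a semitone below, on G#.
Building a diminished triad on G# gives G#-B-D.
With the 6 figure the chord is in first inversion; from the bass B upward in close position it reads B-D-G#.

B D G#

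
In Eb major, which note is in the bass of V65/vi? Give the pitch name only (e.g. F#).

The applied chord V65/vi is rooted on G: G-B-D-F.
The figure 65 means first inversion — the third is in the bass.

B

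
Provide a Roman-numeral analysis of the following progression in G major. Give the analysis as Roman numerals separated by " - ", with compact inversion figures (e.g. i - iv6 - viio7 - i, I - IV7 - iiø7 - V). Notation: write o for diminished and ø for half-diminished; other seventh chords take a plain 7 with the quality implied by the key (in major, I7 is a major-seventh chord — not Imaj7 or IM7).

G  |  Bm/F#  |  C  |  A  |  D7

I - iii64 - IV - V/V - V7

G has root G, degree 1 in G major, so I.
Bm/F# has root B, degree 3 in G major, so iii64.
C: root C is the subdominant; major triad there is IV.
A: chromatic; A is V of V, so V/V.
D7 has root D, degree 5 in G major, so V7.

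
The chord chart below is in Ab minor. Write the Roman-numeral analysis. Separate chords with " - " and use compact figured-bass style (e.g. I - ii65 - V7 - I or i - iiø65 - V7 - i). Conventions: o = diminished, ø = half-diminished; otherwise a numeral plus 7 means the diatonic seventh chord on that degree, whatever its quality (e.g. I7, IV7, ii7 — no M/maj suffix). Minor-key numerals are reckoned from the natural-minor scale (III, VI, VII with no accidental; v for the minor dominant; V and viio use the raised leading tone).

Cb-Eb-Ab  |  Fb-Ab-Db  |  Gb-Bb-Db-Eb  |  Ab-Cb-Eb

i6 - iv6 - v65 - i

Cb-Eb-Ab: minor triad on Ab = scale degree 1 → i6.
Fb-Ab-Db: minor triad on Db = scale degree 4 → iv6.
Gb-Bb-Db-Eb: minor seventh chord on Eb = scale degree 5 → v65.
Ab-Cb-Eb: minor triad on Ab = scale degree 1 → i.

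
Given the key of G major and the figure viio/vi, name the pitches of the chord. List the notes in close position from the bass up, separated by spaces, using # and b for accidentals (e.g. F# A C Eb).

D# F# A

viio/vi is a secondary leading-tone chord. The target vi is E in G major; the applied chord is rooted a semitone below, on D#.
Building a diminished triad on D# gives D#-F#-A.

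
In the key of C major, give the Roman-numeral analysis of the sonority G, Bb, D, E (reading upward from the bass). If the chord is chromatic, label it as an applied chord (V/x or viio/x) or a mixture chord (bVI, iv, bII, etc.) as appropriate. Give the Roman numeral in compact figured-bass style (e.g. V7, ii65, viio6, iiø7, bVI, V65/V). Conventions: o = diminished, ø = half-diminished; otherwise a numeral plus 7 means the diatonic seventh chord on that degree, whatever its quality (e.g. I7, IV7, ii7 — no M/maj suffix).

Stacked in thirds the chord is E-G-Bb-D: a half-diminished seventh chord on E.
E sits a half step below F (IV in C major); a diminished chord there is the applied leading-tone chord of IV.
With G in the bass the chord is in first inversion, so the figured bass is 65.

viiø65/IV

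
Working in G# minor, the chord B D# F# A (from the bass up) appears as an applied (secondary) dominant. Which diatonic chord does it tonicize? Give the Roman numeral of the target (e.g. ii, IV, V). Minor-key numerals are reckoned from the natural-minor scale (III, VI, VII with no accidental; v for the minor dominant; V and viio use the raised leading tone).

VI

The chord is a dominant seventh chord on B.
A dominant resolves down a perfect fifth: B → E. In G# minor, E is scale degree 6, i.e. VI.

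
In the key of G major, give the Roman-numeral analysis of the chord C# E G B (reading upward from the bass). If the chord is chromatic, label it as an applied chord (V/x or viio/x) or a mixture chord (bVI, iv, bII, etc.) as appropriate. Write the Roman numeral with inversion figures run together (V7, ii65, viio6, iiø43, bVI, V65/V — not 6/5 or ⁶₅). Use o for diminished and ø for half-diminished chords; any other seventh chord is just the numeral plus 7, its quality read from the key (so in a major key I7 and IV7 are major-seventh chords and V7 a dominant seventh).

Stacked in thirds the chord is C#-E-G-B: a half-diminished seventh chord on C#.
C# sits a half step below D (V in G major); a diminished chord there is the applied leading-tone chord of V.

viiø7/V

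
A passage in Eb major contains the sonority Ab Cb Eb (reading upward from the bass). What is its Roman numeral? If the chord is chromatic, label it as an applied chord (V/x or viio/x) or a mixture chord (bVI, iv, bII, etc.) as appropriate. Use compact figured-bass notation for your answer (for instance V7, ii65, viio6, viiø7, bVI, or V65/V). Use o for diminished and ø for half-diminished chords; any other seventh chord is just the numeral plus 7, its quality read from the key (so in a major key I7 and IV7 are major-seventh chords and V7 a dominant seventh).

The pitches Ab-Cb-Eb form a minor triad rooted on Ab.
Ab is the fourth degree of Eb major. This is the minor subdominant, borrowed from the parallel minor.

iv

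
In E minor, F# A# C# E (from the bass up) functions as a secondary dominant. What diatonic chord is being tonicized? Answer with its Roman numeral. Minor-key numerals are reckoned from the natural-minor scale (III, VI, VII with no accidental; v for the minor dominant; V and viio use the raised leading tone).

V

The chord is a dominant seventh chord on F#.
A dominant resolves down a perfect fifth: F# → B. In E minor, B is scale degree 5, i.e. V.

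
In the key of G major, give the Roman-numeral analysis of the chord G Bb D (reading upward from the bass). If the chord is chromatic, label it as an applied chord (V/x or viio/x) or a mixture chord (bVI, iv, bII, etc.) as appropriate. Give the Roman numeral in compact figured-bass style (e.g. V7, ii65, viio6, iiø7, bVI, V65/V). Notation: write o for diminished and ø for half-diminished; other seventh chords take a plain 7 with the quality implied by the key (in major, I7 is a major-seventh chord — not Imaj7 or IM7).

The pitches G-Bb-D form a minor triad rooted on G.
G is the first degree of G major. This is the minor tonic, borrowed from the parallel minor.

i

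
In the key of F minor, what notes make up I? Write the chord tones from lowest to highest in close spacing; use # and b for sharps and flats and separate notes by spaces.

Scale degree 1 in F minor is F; here the chord built on it is altered to a major triad. I is the major tonic (Picardy third), borrowed from the parallel major.
So the chord is F-A-C, a major triad.

F A C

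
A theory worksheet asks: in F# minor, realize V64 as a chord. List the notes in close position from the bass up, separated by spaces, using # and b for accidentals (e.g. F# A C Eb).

In F# minor, the dominant is C#. The dominant is major (leading tone raised), so V is a major triad.
Stacking thirds from C# gives C#-E#-G#.
The figured bass 64 indicates second inversion, placing the fifth (G#) in the bass: G#-C#-E#.

G# C# E#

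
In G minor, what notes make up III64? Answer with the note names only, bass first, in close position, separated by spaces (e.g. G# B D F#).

F Bb D

In G minor, the third degree is Bb, and the diatonic chord built there is a major triad.
Stacking thirds from Bb gives Bb-D-F.
With the 64 figure the chord is in second inversion; from the bass F upward in close position it reads F-Bb-D.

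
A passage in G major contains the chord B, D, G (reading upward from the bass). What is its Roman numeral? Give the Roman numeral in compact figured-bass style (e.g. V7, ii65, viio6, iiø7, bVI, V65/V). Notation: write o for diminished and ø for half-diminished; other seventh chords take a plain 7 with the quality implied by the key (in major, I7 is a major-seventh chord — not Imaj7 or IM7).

I6

Stacked in thirds the chord is G-B-D: a major triad on G.
G is scale degree 1 in G major, and a major triad on that degree is written I.
With B in the bass the chord is in first inversion, so the figured bass is 6.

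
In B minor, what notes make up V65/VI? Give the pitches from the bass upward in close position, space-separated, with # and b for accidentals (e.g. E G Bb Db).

F# A C D

V65/VI is a secondary dominant — the dominant seventh of VI. VI in B minor is G, so the applied chord's root is D, a perfect fifth above.
Building a dominant seventh chord on D gives D-F#-A-C.
The figured bass 65 indicates first inversion, placing the third (F#) in the bass: F#-A-C-D.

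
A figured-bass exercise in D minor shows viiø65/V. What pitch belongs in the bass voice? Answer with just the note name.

B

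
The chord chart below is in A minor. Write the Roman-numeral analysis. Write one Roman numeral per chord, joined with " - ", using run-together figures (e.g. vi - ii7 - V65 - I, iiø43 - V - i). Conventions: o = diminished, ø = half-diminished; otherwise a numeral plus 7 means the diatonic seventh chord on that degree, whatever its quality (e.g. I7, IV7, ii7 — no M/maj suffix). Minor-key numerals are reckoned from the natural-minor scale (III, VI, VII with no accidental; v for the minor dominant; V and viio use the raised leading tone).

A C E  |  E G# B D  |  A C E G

i - V7 - i7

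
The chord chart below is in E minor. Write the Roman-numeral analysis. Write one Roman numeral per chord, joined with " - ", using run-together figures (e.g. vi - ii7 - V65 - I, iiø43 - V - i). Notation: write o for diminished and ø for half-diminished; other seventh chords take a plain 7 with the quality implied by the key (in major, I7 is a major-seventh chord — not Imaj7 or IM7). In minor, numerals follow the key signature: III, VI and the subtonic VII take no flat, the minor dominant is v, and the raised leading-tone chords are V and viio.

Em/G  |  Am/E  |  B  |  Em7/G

i6 - iv64 - V - i65

Em/G: root E is the tonic; minor triad there is i6.
Am/E has root A, degree 4 in E minor, so iv64.
B has root B, degree 5 in E minor, so V.
Em7/G has root E, degree 1 in E minor, so i65.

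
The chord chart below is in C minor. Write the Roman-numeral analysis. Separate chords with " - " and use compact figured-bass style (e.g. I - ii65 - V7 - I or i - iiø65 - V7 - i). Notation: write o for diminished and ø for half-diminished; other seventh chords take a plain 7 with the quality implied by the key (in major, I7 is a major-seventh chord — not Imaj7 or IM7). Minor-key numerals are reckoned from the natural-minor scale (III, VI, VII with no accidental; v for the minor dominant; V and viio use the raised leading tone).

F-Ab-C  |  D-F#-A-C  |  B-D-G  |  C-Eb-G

iv - V7/V - V6 - i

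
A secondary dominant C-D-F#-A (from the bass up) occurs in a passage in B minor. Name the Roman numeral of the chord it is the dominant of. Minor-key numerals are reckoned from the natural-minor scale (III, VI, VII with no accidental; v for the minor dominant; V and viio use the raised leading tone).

The chord is a dominant seventh chord on D.
A dominant resolves down a perfect fifth: D → G. In B minor, G is scale degree 6, i.e. VI.

VI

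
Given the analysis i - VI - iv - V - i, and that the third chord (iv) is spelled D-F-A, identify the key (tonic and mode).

iv is given as D-F-A — a minor triad with root D.
If D is scale degree 4 and the mode makes that degree carry a minor triad, the tonic is A and the mode is minor.

A minor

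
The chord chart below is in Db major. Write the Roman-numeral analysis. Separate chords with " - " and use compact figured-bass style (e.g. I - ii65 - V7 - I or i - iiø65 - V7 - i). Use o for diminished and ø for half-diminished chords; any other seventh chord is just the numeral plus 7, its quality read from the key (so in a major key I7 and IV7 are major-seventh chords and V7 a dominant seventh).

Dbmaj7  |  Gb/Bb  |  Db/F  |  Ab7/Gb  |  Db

I7 - IV6 - I6 - V42 - I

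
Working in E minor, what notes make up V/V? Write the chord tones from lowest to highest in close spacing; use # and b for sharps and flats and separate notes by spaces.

F# A# C#

V/V is a secondary dominant — the dominant triad of V. V in E minor is B, so the applied chord's root is F#, a perfect fifth above.
Building a major triad on F# gives F#-A#-C#.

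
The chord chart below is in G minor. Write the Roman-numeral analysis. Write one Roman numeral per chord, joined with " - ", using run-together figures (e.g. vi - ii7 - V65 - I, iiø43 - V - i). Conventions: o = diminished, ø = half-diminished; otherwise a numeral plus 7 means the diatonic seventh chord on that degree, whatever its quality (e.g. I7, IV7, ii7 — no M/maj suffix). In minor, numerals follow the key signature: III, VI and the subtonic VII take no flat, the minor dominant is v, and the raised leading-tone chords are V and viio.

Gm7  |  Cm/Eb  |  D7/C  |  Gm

i7 - iv6 - V42 - i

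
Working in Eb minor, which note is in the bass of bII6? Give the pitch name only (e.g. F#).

bII in Eb minor has root Fb; the chord is Fb-Ab-Cb.
The figure 6 means first inversion — the third is in the bass.

Ab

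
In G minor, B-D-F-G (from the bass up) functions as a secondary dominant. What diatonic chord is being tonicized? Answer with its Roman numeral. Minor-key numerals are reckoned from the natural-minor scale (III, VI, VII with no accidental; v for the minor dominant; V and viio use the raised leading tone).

iv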